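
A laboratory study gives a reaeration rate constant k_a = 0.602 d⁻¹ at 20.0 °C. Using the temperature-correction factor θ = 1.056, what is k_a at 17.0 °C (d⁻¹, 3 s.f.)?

k_a ≈ 0.511 d⁻¹

k_a(T₂) = k_a(T₁) · θ^(T₂−T₁) = 0.602 × 1.056^(17.0−20.0)
= 0.602 × 1.056^-3.00 = 0.602 × 0.8492 = 0.5112 d⁻¹.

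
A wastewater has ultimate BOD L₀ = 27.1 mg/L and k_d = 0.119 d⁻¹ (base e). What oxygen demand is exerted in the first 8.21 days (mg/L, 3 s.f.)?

y_t = L₀(1 − e^(−k_d t)) = 27.1 × (1 − e^(−0.119×8.21))
= 27.1 × (1 − 0.3764) = 27.1 × 0.6236 = 16.90 mg/L.

y ≈ 16.9 mg/L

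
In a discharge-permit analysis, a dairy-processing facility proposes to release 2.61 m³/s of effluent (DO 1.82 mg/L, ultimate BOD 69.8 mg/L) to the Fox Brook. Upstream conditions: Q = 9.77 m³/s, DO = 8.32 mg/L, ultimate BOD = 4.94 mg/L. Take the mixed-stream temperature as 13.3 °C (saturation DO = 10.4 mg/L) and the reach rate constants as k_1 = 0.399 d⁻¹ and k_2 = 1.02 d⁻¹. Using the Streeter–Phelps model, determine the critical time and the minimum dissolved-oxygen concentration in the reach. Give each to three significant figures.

t_c ≈ 0.963 d; minimum DO ≈ 5.44 mg/L

Mixed DO = (9.77×8.32 + 2.61×1.82)/(9.77+2.61) = 86.04/12.38 = 6.950 mg/L.
Mixed L₀ = (9.77×4.94 + 2.61×69.8)/(12.38) = 230.4/12.38 = 18.61 mg/L.
Initial deficit D₀ = C_s − DO₀ = 10.4 − 6.950 = 3.450 mg/L.
t_c = (1/0.6210) ln[(1.02/0.399)(1 − 3.450×0.6210/(0.399×18.61))] = 1.610 × ln(1.819) = 0.9633 d.
D_c = (0.399/1.02) × 18.61 × e^(−0.399×0.9633) = 0.3912 × 18.61 × 0.6809 = 4.958 mg/L.
Minimum DO = 10.4 − 4.958 = 5.442 mg/L.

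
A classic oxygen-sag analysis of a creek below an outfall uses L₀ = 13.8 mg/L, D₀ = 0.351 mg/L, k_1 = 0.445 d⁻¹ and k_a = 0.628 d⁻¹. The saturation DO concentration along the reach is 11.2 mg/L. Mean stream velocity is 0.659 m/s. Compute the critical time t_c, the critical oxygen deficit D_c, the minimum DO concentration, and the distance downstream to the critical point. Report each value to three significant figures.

With k_a/k_1 = 1.411 and 1 − D₀(k_a−k_1)/(k_1 L₀) = 0.9895,
t_c = ln(1.411 × 0.9895) / (0.628 − 0.445) = ln(1.396) / 0.1830 = 0.3340/0.1830 = 1.825 d.
L(t_c) = L₀ e^(−k_1 t_c) = 13.8 × 0.4439 = 6.126 mg/L, and at the critical point k_a D_c = k_1 L, so D_c = (0.445/0.628) × 6.126 = 4.341 mg/L.
Minimum DO = C_s − D_c = 11.2 − 4.341 = 6.859 mg/L.
x_c = v t_c = 0.659 m/s × 1.825 d × 86400 s/d = 103900 m ≈ 104 km.

t_c ≈ 1.82 d; D_c ≈ 4.34 mg/L; min DO ≈ 6.86 mg/L; x_c ≈ 104 km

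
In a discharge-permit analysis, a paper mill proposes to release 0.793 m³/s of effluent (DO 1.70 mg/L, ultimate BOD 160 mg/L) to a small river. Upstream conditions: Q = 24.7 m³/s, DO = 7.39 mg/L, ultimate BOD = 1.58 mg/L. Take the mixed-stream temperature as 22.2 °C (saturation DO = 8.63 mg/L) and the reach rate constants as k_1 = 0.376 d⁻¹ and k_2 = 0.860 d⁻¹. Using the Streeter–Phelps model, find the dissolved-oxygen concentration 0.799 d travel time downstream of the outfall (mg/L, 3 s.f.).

DO ≈ 6.72 mg/L

Mixed DO = (24.7×7.39 + 0.793×1.70)/(24.7+0.793) = 183.9/25.49 = 7.213 mg/L.
Mixed L₀ = (24.7×1.58 + 0.793×160)/(25.49) = 165.9/25.49 = 6.508 mg/L.
Initial deficit D₀ = C_s − DO₀ = 8.63 − 7.213 = 1.417 mg/L.
D(0.799) = [0.376×6.508/(0.860−0.376)](e^(−0.376×0.799) − e^(−0.860×0.799)) + 1.417 e^(−0.860×0.799)
= 5.056 × (0.7405 − 0.5030) + 1.417 × 0.5030 = 1.913 mg/L.
DO = 8.63 − 1.913 = 6.717 mg/L.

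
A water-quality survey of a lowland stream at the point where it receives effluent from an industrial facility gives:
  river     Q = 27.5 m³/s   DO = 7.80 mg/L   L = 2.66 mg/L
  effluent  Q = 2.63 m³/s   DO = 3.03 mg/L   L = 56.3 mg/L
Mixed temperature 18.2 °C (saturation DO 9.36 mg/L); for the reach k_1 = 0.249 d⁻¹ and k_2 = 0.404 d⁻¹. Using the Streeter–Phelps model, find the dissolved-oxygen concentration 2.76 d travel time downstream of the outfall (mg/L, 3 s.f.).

DO ≈ 6.65 mg/L

Mixed DO = (27.5×7.80 + 2.63×3.03)/(27.5+2.63) = 222.5/30.13 = 7.384 mg/L.
Mixed L₀ = (27.5×2.66 + 2.63×56.3)/(30.13) = 221.2/30.13 = 7.342 mg/L.
Initial deficit D₀ = C_s − DO₀ = 9.36 − 7.384 = 1.976 mg/L.
D(2.76) = [0.249×7.342/(0.404−0.249)](e^(−0.249×2.76) − e^(−0.404×2.76)) + 1.976 e^(−0.404×2.76)
= 11.79 × (0.5030 − 0.3279) + 1.976 × 0.3279 = 2.713 mg/L.
DO = 9.36 − 2.713 = 6.647 mg/L.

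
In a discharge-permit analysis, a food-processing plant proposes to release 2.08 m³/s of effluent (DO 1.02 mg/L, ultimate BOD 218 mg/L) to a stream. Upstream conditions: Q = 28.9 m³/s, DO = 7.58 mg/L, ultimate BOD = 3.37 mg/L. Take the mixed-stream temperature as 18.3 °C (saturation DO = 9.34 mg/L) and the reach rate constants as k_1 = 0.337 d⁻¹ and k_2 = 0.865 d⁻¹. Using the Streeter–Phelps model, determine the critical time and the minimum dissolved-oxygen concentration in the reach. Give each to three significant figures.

Mixed DO = (28.9×7.58 + 2.08×1.02)/(28.9+2.08) = 221.2/30.98 = 7.140 mg/L.
Mixed L₀ = (28.9×3.37 + 2.08×218)/(30.98) = 550.8/30.98 = 17.78 mg/L.
Initial deficit D₀ = C_s − DO₀ = 9.34 − 7.140 = 2.200 mg/L.
t_c = (1/0.5280) ln[(0.865/0.337)(1 − 2.200×0.5280/(0.337×17.78))] = 1.894 × ln(2.069) = 1.377 d.
D_c = (0.337/0.865) × 17.78 × e^(−0.337×1.377) = 0.3896 × 17.78 × 0.6287 = 4.355 mg/L.
Minimum DO = 9.34 − 4.355 = 4.985 mg/L.

t_c ≈ 1.38 d; minimum DO ≈ 4.98 mg/L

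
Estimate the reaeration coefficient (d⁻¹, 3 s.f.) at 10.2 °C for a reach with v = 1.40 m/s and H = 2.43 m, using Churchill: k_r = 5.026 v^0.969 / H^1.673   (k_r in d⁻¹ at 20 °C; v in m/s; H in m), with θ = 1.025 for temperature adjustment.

k_r ≈ 1.24 d⁻¹

k_r(20) = 5.026 × 1.40^0.969 / 2.43^1.673 = 5.026 × 1.385 / 4.417 = 1.577 d⁻¹.
k_r(10.2) = 1.577 × 1.025^(10.2−20) = 1.577 × 0.7851 = 1.238 d⁻¹.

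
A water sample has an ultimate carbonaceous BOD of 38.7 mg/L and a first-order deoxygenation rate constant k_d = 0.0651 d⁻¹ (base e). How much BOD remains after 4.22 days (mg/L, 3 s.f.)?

L_t = L₀ e^(−k_d t) = 38.7 × e^(−0.0651×4.22) = 38.7 × 0.7598 = 29.40 mg/L.

L ≈ 29.4 mg/L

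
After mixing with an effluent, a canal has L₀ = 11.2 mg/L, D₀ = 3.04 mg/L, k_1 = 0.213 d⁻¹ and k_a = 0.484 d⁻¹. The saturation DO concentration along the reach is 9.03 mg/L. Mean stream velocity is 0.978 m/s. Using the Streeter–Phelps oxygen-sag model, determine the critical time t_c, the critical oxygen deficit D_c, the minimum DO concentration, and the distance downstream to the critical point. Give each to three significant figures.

t_c ≈ 1.47 d; D_c ≈ 3.61 mg/L; min DO ≈ 5.42 mg/L; x_c ≈ 124 km

At the critical point dD/dt = 0, so k_1 L₀ e^(−k_1 t) = k_a D. Substituting D(t) from the Streeter–Phelps equation and solving for t gives
t_c = ln[(k_a/k_1)(1 − D₀(k_a−k_1)/(k_1 L₀))] / (k_a−k_1).
Here k_a−k_1 = 0.2710 d⁻¹ and 1 − D₀(k_a−k_1)/(k_1 L₀) = 1 − 3.04×0.2710/(0.213×11.2) = 0.6547, so
t_c = ln(2.272 × 0.6547) / 0.2710 = 0.3972 / 0.2710 = 1.466 d.
D_c = (k_1/k_a) L₀ e^(−k_1 t_c) = (0.213/0.484) × 11.2 × e^(−0.213×1.466) = 0.4401 × 11.2 × 0.7319 = 3.607 mg/L.
Minimum DO = C_s − D_c = 9.03 − 3.607 = 5.423 mg/L.
x_c = v t_c = 0.978 m/s × 1.466 d × 86400 s/d = 123800 m ≈ 124 km.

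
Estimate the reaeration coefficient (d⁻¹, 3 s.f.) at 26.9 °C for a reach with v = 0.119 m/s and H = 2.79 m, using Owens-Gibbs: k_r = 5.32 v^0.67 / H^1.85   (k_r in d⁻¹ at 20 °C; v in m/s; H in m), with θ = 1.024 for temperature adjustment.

k_r ≈ 0.226 d⁻¹

k_r(20) = 5.32 × 0.119^0.67 / 2.79^1.85 = 5.32 × 0.2402 / 6.674 = 0.1915 d⁻¹.
k_r(26.9) = 0.1915 × 1.024^(26.9−20) = 0.1915 × 1.178 = 0.2255 d⁻¹.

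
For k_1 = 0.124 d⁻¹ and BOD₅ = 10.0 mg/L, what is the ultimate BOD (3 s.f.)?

BOD₅ = L₀(1 − e^(−5k_1)) ⇒ L₀ = BOD₅ / (1 − e^(−5×0.124))
= 10.0 / (1 − 0.5379) = 10.0 / 0.4621 = 21.64 mg/L.

L₀ ≈ 21.6 mg/L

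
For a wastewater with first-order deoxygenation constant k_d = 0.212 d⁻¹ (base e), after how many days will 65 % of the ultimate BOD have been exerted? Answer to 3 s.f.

y/L₀ = 1 − e^(−k_d t) = 0.65 ⇒ e^(−k_d t) = 0.350
t = −ln(0.350) / 0.212 = 1.050 / 0.212 = 4.952 d.

t ≈ 4.95 d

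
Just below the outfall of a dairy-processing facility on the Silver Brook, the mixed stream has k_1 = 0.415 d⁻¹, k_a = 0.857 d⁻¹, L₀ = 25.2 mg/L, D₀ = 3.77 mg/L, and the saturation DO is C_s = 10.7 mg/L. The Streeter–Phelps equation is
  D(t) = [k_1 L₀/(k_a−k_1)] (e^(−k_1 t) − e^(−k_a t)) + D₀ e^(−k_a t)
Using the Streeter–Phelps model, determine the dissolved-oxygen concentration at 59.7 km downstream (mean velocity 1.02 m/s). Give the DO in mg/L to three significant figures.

DO ≈ 3.97 mg/L

Travel time t = x/v = 59.7 km / (1.02 m/s) = 59700 m / 1.02 m/s = 58530 s = 0.6774 d.
k_1 L₀/(k_a−k_1) = 0.415×25.2/(0.857−0.415) = 10.46/0.4420 = 23.66 mg/L.
e^(−k_1 t) = e^(−0.415×0.6774) = 0.7549; e^(−k_a t) = e^(−0.857×0.6774) = 0.5596.
D = 23.66 × (0.7549 − 0.5596) + 3.77 × 0.5596 = 4.622 + 2.110 = 6.732 mg/L.
DO = C_s − D = 10.7 − 6.732 = 3.968 mg/L.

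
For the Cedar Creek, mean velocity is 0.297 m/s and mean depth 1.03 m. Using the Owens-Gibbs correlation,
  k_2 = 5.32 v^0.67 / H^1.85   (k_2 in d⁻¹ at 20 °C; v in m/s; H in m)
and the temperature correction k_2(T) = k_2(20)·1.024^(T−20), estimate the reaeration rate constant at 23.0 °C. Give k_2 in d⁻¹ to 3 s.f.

k_2 ≈ 2.40 d⁻¹

k_2(20) = 5.32 × 0.297^0.67 / 1.03^1.85 = 5.32 × 0.4434 / 1.056 = 2.233 d⁻¹.
k_2(23.0) = 2.233 × 1.024^(23.0−20) = 2.233 × 1.074 = 2.398 d⁻¹.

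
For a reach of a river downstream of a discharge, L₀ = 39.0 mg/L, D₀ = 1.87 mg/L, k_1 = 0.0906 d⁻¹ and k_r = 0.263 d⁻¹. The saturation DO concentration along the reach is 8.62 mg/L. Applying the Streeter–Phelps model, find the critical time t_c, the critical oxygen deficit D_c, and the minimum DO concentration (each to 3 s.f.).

At the critical point dD/dt = 0, so k_1 L₀ e^(−k_1 t) = k_r D. Substituting D(t) from the Streeter–Phelps equation and solving for t gives
t_c = ln[(k_r/k_1)(1 − D₀(k_r−k_1)/(k_1 L₀))] / (k_r−k_1).
Here k_r−k_1 = 0.1724 d⁻¹ and 1 − D₀(k_r−k_1)/(k_1 L₀) = 1 − 1.87×0.1724/(0.0906×39.0) = 0.9088, so
t_c = ln(2.903 × 0.9088) / 0.1724 = 0.9700 / 0.1724 = 5.627 d.
L(t_c) = L₀ e^(−k_1 t_c) = 39.0 × 0.6006 = 23.42 mg/L, and at the critical point k_r D_c = k_1 L, so D_c = (0.0906/0.263) × 23.42 = 8.070 mg/L.
Minimum DO = C_s − D_c = 8.62 − 8.070 = 0.5505 mg/L.

t_c ≈ 5.63 d; D_c ≈ 8.07 mg/L; min DO ≈ 0.550 mg/L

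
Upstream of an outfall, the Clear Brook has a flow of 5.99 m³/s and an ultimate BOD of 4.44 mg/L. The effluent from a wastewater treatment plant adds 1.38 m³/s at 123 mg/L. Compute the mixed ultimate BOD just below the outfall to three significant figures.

26.6 mg/L

Flow-weighted mixing: C = (Q_r C_r + Q_w C_w)/(Q_r + Q_w)
= (5.99×4.44 + 1.38×123)/(5.99 + 1.38) = 196.3/7.370 = 26.64 mg/L.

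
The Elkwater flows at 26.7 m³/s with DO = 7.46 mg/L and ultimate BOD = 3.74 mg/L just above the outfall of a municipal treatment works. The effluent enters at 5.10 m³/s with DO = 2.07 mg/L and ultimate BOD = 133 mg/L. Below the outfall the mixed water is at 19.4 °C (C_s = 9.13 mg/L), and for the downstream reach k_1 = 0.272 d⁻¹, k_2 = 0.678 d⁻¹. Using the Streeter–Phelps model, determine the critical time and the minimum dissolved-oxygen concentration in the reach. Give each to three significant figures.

Mixed DO = (26.7×7.46 + 5.10×2.07)/(26.7+5.10) = 209.7/31.80 = 6.596 mg/L.
Mixed L₀ = (26.7×3.74 + 5.10×133)/(31.80) = 778.2/31.80 = 24.47 mg/L.
Initial deficit D₀ = C_s − DO₀ = 9.13 − 6.596 = 2.534 mg/L.
t_c = (1/0.4060) ln[(0.678/0.272)(1 − 2.534×0.4060/(0.272×24.47))] = 2.463 × ln(2.107) = 1.836 d.
D_c = (0.272/0.678) × 24.47 × e^(−0.272×1.836) = 0.4012 × 24.47 × 0.6069 = 5.958 mg/L.
Minimum DO = 9.13 − 5.958 = 3.172 mg/L.

t_c ≈ 1.84 d; minimum DO ≈ 3.17 mg/L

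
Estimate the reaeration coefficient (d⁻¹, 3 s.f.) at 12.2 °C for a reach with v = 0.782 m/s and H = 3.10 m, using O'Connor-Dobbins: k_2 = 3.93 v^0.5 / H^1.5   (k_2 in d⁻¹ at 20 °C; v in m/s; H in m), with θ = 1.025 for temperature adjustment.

k_2 ≈ 0.525 d⁻¹

k_2(20) = 3.93 × 0.782^0.5 / 3.10^1.5 = 3.93 × 0.8843 / 5.458 = 0.6367 d⁻¹.
k_2(12.2) = 0.6367 × 1.025^(12.2−20) = 0.6367 × 0.8248 = 0.5252 d⁻¹.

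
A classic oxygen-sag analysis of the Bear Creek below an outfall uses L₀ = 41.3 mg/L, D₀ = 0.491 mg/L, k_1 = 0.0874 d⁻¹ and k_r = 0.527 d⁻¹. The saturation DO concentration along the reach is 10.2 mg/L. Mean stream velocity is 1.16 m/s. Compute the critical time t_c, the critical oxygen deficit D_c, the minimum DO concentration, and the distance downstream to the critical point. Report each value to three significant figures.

At the critical point dD/dt = 0, so k_1 L₀ e^(−k_1 t) = k_r D. Substituting D(t) from the Streeter–Phelps equation and solving for t gives
t_c = ln[(k_r/k_1)(1 − D₀(k_r−k_1)/(k_1 L₀))] / (k_r−k_1).
Here k_r−k_1 = 0.4396 d⁻¹ and 1 − D₀(k_r−k_1)/(k_1 L₀) = 1 − 0.491×0.4396/(0.0874×41.3) = 0.9402, so
t_c = ln(6.030 × 0.9402) / 0.4396 = 1.735 / 0.4396 = 3.947 d.
D_c = (k_1/k_r) L₀ e^(−k_1 t_c) = (0.0874/0.527) × 41.3 × e^(−0.0874×3.947) = 0.1658 × 41.3 × 0.7083 = 4.851 mg/L.
Minimum DO = C_s − D_c = 10.2 − 4.851 = 5.349 mg/L.
x_c = v t_c = 1.16 m/s × 3.947 d × 86400 s/d = 395600 m ≈ 396 km.

t_c ≈ 3.95 d; D_c ≈ 4.85 mg/L; min DO ≈ 5.35 mg/L; x_c ≈ 396 km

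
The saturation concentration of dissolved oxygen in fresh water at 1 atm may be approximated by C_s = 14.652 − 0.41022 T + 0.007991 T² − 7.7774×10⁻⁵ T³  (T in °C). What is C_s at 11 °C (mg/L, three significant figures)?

C_s = 14.652 − 0.41022×11 + 0.007991×11² − 7.7774×10⁻⁵×11³ = 11.00 mg/L.

C_s ≈ 11.0 mg/L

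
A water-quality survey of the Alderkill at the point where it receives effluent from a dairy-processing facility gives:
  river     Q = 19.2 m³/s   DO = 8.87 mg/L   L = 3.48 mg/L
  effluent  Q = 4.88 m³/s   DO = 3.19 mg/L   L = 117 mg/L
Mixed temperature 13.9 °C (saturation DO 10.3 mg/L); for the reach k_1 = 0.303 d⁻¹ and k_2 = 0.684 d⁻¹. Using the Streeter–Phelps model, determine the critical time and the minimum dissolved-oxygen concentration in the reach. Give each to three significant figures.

Mixed DO = (19.2×8.87 + 4.88×3.19)/(19.2+4.88) = 185.9/24.08 = 7.719 mg/L.
Mixed L₀ = (19.2×3.48 + 4.88×117)/(24.08) = 637.8/24.08 = 26.49 mg/L.
Initial deficit D₀ = C_s − DO₀ = 10.3 − 7.719 = 2.581 mg/L.
t_c = (1/0.3810) ln[(0.684/0.303)(1 − 2.581×0.3810/(0.303×26.49))] = 2.625 × ln(1.981) = 1.794 d.
D_c = (0.303/0.684) × 26.49 × e^(−0.303×1.794) = 0.4430 × 26.49 × 0.5807 = 6.813 mg/L.
Minimum DO = 10.3 − 6.813 = 3.487 mg/L.

t_c ≈ 1.79 d; minimum DO ≈ 3.49 mg/L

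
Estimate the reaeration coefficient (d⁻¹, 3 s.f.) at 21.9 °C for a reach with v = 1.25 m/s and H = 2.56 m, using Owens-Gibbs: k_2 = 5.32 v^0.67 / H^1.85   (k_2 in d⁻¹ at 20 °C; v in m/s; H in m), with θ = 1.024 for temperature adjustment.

k_2 ≈ 1.14 d⁻¹

k_2(20) = 5.32 × 1.25^0.67 / 2.56^1.85 = 5.32 × 1.161 / 5.692 = 1.085 d⁻¹.
k_2(21.9) = 1.085 × 1.024^(21.9−20) = 1.085 × 1.046 = 1.135 d⁻¹.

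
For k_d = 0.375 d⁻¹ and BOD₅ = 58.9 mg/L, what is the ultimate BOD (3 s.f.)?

BOD₅ = L₀(1 − e^(−5k_d)) ⇒ L₀ = BOD₅ / (1 − e^(−5×0.375))
= 58.9 / (1 − 0.1534) = 58.9 / 0.8466 = 69.57 mg/L.

L₀ ≈ 69.6 mg/L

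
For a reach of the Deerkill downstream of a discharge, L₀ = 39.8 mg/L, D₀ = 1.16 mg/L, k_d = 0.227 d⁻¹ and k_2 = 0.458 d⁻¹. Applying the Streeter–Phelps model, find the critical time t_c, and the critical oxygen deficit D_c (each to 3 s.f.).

At the critical point dD/dt = 0, so k_d L₀ e^(−k_d t) = k_2 D. Substituting D(t) from the Streeter–Phelps equation and solving for t gives
t_c = ln[(k_2/k_d)(1 − D₀(k_2−k_d)/(k_d L₀))] / (k_2−k_d).
Here k_2−k_d = 0.2310 d⁻¹ and 1 − D₀(k_2−k_d)/(k_d L₀) = 1 − 1.16×0.2310/(0.227×39.8) = 0.9703, so
t_c = ln(2.018 × 0.9703) / 0.2310 = 0.6718 / 0.2310 = 2.908 d.
L(t_c) = L₀ e^(−k_d t_c) = 39.8 × 0.5168 = 20.57 mg/L, and at the critical point k_2 D_c = k_d L, so D_c = (0.227/0.458) × 20.57 = 10.19 mg/L.

t_c ≈ 2.91 d; D_c ≈ 10.2 mg/L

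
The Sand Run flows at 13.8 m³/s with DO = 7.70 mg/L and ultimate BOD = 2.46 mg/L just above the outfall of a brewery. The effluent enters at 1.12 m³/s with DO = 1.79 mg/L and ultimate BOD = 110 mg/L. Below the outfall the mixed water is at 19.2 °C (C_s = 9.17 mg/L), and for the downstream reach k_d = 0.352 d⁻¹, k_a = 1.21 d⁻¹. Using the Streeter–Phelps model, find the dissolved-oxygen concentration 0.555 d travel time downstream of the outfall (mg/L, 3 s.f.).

DO ≈ 6.85 mg/L

Mixed DO = (13.8×7.70 + 1.12×1.79)/(13.8+1.12) = 108.3/14.92 = 7.256 mg/L.
Mixed L₀ = (13.8×2.46 + 1.12×110)/(14.92) = 157.1/14.92 = 10.53 mg/L.
Initial deficit D₀ = C_s − DO₀ = 9.17 − 7.256 = 1.914 mg/L.
D(0.555) = [0.352×10.53/(1.21−0.352)](e^(−0.352×0.555) − e^(−1.21×0.555)) + 1.914 e^(−1.21×0.555)
= 4.321 × (0.8225 − 0.5109) + 1.914 × 0.5109 = 2.324 mg/L.
DO = 9.17 − 2.324 = 6.846 mg/L.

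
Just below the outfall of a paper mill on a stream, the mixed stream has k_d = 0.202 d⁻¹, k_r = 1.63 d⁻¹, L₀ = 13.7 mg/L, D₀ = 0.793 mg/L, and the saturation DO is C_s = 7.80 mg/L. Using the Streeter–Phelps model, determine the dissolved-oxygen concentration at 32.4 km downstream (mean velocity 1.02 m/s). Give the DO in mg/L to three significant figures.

Travel time t = x/v = 32.4 km / (1.02 m/s) = 32400 m / 1.02 m/s = 31760 s = 0.3676 d.
k_d L₀/(k_r−k_d) = 0.202×13.7/(1.63−0.202) = 2.767/1.428 = 1.938 mg/L.
e^(−k_d t) = e^(−0.202×0.3676) = 0.9284; e^(−k_r t) = e^(−1.63×0.3676) = 0.5492.
D = 1.938 × (0.9284 − 0.5492) + 0.793 × 0.5492 = 0.7349 + 0.4355 = 1.170 mg/L.
DO = C_s − D = 7.80 − 1.170 = 6.630 mg/L.

DO ≈ 6.63 mg/L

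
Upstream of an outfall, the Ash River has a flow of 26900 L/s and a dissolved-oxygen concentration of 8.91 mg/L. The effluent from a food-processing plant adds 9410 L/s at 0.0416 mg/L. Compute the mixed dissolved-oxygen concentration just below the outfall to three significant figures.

6.61 mg/L

Flow-weighted mixing: C = (Q_r C_r + Q_w C_w)/(Q_r + Q_w)
= (26900×8.91 + 9410×0.0416)/(26900 + 9410) = 240100/36310 = 6.612 mg/L.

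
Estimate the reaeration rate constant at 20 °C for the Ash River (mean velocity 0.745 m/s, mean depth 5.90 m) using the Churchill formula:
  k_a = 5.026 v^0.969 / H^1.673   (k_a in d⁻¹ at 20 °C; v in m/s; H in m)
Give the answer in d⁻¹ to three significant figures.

k_a = 5.026 × 0.745^0.969 / 5.90^1.673 = 5.026 × 0.7518 / 19.48 = 0.1940 d⁻¹.

k_a ≈ 0.194 d⁻¹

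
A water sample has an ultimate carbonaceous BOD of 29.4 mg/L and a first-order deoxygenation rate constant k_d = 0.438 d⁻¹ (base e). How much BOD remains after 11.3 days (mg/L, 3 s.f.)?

L ≈ 0.208 mg/L

L_t = L₀ e^(−k_d t) = 29.4 × e^(−0.438×11.3) = 29.4 × 0.007088 = 0.2084 mg/L.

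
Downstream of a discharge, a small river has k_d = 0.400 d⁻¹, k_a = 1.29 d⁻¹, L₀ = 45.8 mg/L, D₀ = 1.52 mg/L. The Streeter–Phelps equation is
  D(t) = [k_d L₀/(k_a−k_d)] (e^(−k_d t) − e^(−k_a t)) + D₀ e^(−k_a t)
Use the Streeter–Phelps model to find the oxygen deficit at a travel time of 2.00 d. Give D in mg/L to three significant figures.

k_d L₀/(k_a−k_d) = 0.400×45.8/(1.29−0.400) = 18.32/0.8900 = 20.58 mg/L.
e^(−k_d t) = e^(−0.400×2.000) = 0.4493; e^(−k_a t) = e^(−1.29×2.000) = 0.07577.
D = 20.58 × (0.4493 − 0.07577) + 1.52 × 0.07577 = 7.689 + 0.1152 = 7.805 mg/L.

D ≈ 7.80 mg/L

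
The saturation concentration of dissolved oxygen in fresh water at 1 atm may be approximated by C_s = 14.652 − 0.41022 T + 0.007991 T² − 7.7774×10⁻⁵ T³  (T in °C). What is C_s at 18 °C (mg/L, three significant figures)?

C_s ≈ 9.40 mg/L

C_s = 14.652 − 0.41022×18 + 0.007991×18² − 7.7774×10⁻⁵×18³ = 9.404 mg/L.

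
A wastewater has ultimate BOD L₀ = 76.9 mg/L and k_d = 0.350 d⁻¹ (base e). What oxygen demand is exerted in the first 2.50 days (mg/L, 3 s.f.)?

y ≈ 44.8 mg/L

y_t = L₀(1 − e^(−k_d t)) = 76.9 × (1 − e^(−0.350×2.50))
= 76.9 × (1 − 0.4169) = 76.9 × 0.5831 = 44.84 mg/L.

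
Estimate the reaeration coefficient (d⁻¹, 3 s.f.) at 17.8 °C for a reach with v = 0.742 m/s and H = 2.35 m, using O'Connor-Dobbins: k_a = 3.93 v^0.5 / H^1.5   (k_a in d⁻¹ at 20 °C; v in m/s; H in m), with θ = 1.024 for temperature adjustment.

k_a ≈ 0.892 d⁻¹

k_a(20) = 3.93 × 0.742^0.5 / 2.35^1.5 = 3.93 × 0.8614 / 3.602 = 0.9397 d⁻¹.
k_a(17.8) = 0.9397 × 1.024^(17.8−20) = 0.9397 × 0.9492 = 0.8919 d⁻¹.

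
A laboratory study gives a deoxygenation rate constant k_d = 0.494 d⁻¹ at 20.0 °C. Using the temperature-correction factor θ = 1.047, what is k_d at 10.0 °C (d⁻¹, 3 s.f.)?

k_d(T₂) = k_d(T₁) · θ^(T₂−T₁) = 0.494 × 1.047^(10.0−20.0)
= 0.494 × 1.047^-10.0 = 0.494 × 0.6317 = 0.3121 d⁻¹.

k_d ≈ 0.312 d⁻¹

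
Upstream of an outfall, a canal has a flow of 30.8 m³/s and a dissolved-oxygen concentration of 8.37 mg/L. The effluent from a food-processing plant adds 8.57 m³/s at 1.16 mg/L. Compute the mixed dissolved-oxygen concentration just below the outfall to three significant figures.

6.80 mg/L

Flow-weighted mixing: C = (Q_r C_r + Q_w C_w)/(Q_r + Q_w)
= (30.8×8.37 + 8.57×1.16)/(30.8 + 8.57) = 267.7/39.37 = 6.801 mg/L.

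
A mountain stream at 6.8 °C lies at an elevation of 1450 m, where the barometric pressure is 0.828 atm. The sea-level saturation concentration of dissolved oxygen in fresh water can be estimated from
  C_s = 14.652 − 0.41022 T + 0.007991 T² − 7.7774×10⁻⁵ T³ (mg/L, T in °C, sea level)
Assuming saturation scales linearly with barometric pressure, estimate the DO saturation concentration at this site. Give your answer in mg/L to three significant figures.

At sea level: C_s = 14.652 − 0.41022×6.8 + 0.007991×6.8² − 7.7774×10⁻⁵×6.8³ = 12.21 mg/L.
Pressure correction: C_s' = 12.21 × 0.828 = 10.11 mg/L.

C_s ≈ 10.1 mg/L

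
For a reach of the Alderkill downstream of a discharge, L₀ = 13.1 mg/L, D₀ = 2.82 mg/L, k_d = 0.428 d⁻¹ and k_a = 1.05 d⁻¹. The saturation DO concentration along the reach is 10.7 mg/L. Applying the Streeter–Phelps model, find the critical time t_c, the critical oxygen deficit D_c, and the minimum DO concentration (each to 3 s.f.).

At the critical point dD/dt = 0, so k_d L₀ e^(−k_d t) = k_a D. Substituting D(t) from the Streeter–Phelps equation and solving for t gives
t_c = ln[(k_a/k_d)(1 − D₀(k_a−k_d)/(k_d L₀))] / (k_a−k_d).
Here k_a−k_d = 0.6220 d⁻¹ and 1 − D₀(k_a−k_d)/(k_d L₀) = 1 − 2.82×0.6220/(0.428×13.1) = 0.6872, so
t_c = ln(2.453 × 0.6872) / 0.6220 = 0.5222 / 0.6220 = 0.8396 d.
L(t_c) = L₀ e^(−k_d t_c) = 13.1 × 0.6981 = 9.146 mg/L, and at the critical point k_a D_c = k_d L, so D_c = (0.428/1.05) × 9.146 = 3.728 mg/L.
Minimum DO = C_s − D_c = 10.7 − 3.728 = 6.972 mg/L.

t_c ≈ 0.840 d; D_c ≈ 3.73 mg/L; min DO ≈ 6.97 mg/L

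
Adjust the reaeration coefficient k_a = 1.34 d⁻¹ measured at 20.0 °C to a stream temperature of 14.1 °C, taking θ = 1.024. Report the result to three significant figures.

k_a(T₂) = k_a(T₁) · θ^(T₂−T₁) = 1.34 × 1.024^(14.1−20.0)
= 1.34 × 1.024^-5.90 = 1.34 × 0.8694 = 1.165 d⁻¹.

k_a ≈ 1.17 d⁻¹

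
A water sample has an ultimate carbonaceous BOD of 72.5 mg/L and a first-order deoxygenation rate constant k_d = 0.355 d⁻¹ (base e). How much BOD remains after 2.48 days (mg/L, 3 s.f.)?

L ≈ 30.1 mg/L

L_t = L₀ e^(−k_d t) = 72.5 × e^(−0.355×2.48) = 72.5 × 0.4146 = 30.06 mg/L.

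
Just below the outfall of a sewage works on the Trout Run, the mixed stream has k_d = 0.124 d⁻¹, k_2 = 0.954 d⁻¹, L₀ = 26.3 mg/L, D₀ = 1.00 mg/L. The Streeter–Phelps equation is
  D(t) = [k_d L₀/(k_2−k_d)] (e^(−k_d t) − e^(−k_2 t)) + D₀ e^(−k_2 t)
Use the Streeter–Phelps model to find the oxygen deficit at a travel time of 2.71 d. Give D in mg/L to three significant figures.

D ≈ 2.59 mg/L

k_d L₀/(k_2−k_d) = 0.124×26.3/(0.954−0.124) = 3.261/0.8300 = 3.929 mg/L.
e^(−k_d t) = e^(−0.124×2.710) = 0.7146; e^(−k_2 t) = e^(−0.954×2.710) = 0.07537.
D = 3.929 × (0.7146 − 0.07537) + 1.00 × 0.07537 = 2.512 + 0.07537 = 2.587 mg/L.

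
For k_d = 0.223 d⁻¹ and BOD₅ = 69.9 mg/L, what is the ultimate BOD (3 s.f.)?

BOD₅ = L₀(1 − e^(−5k_d)) ⇒ L₀ = BOD₅ / (1 − e^(−5×0.223))
= 69.9 / (1 − 0.3279) = 69.9 / 0.6721 = 104.0 mg/L.

L₀ ≈ 104 mg/L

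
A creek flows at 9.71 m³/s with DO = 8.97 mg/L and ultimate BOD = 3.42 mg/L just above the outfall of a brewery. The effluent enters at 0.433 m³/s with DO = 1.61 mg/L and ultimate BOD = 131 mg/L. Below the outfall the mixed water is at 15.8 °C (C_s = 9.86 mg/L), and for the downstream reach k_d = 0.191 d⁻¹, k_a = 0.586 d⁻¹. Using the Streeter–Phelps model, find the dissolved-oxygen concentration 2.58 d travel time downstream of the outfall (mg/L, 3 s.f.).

Mixed DO = (9.71×8.97 + 0.433×1.61)/(9.71+0.433) = 87.80/10.14 = 8.656 mg/L.
Mixed L₀ = (9.71×3.42 + 0.433×131)/(10.14) = 89.93/10.14 = 8.866 mg/L.
Initial deficit D₀ = C_s − DO₀ = 9.86 − 8.656 = 1.204 mg/L.
D(2.58) = [0.191×8.866/(0.586−0.191)](e^(−0.191×2.58) − e^(−0.586×2.58)) + 1.204 e^(−0.586×2.58)
= 4.287 × (0.6109 − 0.2205) + 1.204 × 0.2205 = 1.939 mg/L.
DO = 9.86 − 1.939 = 7.921 mg/L.

DO ≈ 7.92 mg/L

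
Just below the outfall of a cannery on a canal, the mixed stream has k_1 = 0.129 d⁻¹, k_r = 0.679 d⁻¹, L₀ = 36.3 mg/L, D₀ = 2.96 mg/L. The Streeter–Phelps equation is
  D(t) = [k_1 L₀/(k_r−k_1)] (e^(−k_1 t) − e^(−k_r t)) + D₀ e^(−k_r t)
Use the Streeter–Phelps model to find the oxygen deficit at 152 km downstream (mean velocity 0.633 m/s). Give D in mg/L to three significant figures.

Travel time t = x/v = 152 km / (0.633 m/s) = 152000 m / 0.633 m/s = 240100 s = 2.779 d.
k_1 L₀/(k_r−k_1) = 0.129×36.3/(0.679−0.129) = 4.683/0.5500 = 8.514 mg/L.
e^(−k_1 t) = e^(−0.129×2.779) = 0.6987; e^(−k_r t) = e^(−0.679×2.779) = 0.1515.
D = 8.514 × (0.6987 − 0.1515) + 2.96 × 0.1515 = 4.659 + 0.4485 = 5.107 mg/L.

D ≈ 5.11 mg/L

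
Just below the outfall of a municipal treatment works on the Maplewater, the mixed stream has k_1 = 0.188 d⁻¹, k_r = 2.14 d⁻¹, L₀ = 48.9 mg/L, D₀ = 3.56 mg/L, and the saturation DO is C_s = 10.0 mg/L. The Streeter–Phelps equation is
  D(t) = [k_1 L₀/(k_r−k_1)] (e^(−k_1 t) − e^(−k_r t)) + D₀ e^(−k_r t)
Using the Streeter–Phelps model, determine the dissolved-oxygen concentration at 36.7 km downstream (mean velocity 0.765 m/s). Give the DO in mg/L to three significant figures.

Travel time t = x/v = 36.7 km / (0.765 m/s) = 36700 m / 0.765 m/s = 47970 s = 0.5553 d.
k_1 L₀/(k_r−k_1) = 0.188×48.9/(2.14−0.188) = 9.193/1.952 = 4.710 mg/L.
e^(−k_1 t) = e^(−0.188×0.5553) = 0.9009; e^(−k_r t) = e^(−2.14×0.5553) = 0.3048.
D = 4.710 × (0.9009 − 0.3048) + 3.56 × 0.3048 = 2.808 + 1.085 = 3.892 mg/L.
DO = C_s − D = 10.0 − 3.892 = 6.108 mg/L.

DO ≈ 6.11 mg/L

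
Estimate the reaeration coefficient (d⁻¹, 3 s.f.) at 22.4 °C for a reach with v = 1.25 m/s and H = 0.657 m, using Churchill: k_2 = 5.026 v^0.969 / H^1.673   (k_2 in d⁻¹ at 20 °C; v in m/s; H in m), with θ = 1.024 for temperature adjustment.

k_2 ≈ 13.3 d⁻¹

k_2(20) = 5.026 × 1.25^0.969 / 0.657^1.673 = 5.026 × 1.241 / 0.4952 = 12.60 d⁻¹.
k_2(22.4) = 12.60 × 1.024^(22.4−20) = 12.60 × 1.059 = 13.34 d⁻¹.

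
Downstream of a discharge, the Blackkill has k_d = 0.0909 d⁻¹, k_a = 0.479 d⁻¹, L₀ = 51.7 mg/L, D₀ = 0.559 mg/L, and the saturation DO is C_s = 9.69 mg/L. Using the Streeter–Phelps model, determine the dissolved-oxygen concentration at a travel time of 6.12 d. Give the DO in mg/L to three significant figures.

DO ≈ 3.36 mg/L

k_d L₀/(k_a−k_d) = 0.0909×51.7/(0.479−0.0909) = 4.700/0.3881 = 12.11 mg/L.
e^(−k_d t) = e^(−0.0909×6.120) = 0.5733; e^(−k_a t) = e^(−0.479×6.120) = 0.05332.
D = 12.11 × (0.5733 − 0.05332) + 0.559 × 0.05332 = 6.297 + 0.02980 = 6.327 mg/L.
DO = C_s − D = 9.69 − 6.327 = 3.363 mg/L.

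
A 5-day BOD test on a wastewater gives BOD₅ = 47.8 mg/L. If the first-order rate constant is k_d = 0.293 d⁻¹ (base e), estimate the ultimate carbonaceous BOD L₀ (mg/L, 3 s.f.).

L₀ ≈ 62.2 mg/L

BOD₅ = L₀(1 − e^(−5k_d)) ⇒ L₀ = BOD₅ / (1 − e^(−5×0.293))
= 47.8 / (1 − 0.2311) = 47.8 / 0.7689 = 62.16 mg/L.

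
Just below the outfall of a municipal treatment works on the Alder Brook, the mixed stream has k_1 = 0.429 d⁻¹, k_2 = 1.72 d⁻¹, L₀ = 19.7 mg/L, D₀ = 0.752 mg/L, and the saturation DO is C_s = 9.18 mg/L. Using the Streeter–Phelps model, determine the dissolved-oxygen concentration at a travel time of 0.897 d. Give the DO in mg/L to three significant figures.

k_1 L₀/(k_2−k_1) = 0.429×19.7/(1.72−0.429) = 8.451/1.291 = 6.546 mg/L.
e^(−k_1 t) = e^(−0.429×0.8970) = 0.6806; e^(−k_2 t) = e^(−1.72×0.8970) = 0.2138.
D = 6.546 × (0.6806 − 0.2138) + 0.752 × 0.2138 = 3.056 + 0.1608 = 3.217 mg/L.
DO = C_s − D = 9.18 − 3.217 = 5.963 mg/L.

DO ≈ 5.96 mg/L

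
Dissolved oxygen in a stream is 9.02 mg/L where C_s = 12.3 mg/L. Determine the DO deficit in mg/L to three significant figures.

D ≈ 3.28 mg/L

D = C_s − C = 12.3 − 9.02 = 3.28 mg/L.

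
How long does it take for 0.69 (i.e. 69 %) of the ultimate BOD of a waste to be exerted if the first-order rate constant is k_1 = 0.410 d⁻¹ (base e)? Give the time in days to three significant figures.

y/L₀ = 1 − e^(−k_1 t) = 0.69 ⇒ e^(−k_1 t) = 0.310
t = −ln(0.310) / 0.410 = 1.171 / 0.410 = 2.857 d.

t ≈ 2.86 d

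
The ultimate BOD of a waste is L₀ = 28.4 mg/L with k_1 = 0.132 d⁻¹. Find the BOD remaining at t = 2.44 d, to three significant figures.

L_t = L₀ e^(−k_1 t) = 28.4 × e^(−0.132×2.44) = 28.4 × 0.7246 = 20.58 mg/L.

L ≈ 20.6 mg/L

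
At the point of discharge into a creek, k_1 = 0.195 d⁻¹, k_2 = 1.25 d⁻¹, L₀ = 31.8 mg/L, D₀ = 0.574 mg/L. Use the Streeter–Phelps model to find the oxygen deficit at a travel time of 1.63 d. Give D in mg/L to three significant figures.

k_1 L₀/(k_2−k_1) = 0.195×31.8/(1.25−0.195) = 6.201/1.055 = 5.878 mg/L.
e^(−k_1 t) = e^(−0.195×1.630) = 0.7277; e^(−k_2 t) = e^(−1.25×1.630) = 0.1304.
D = 5.878 × (0.7277 − 0.1304) + 0.574 × 0.1304 = 3.511 + 0.07482 = 3.586 mg/L.

D ≈ 3.59 mg/L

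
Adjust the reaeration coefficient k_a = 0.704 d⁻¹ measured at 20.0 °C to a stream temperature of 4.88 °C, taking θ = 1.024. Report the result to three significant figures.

k_a ≈ 0.492 d⁻¹

k_a(T₂) = k_a(T₁) · θ^(T₂−T₁) = 0.704 × 1.024^(4.88−20.0)
= 0.704 × 1.024^-15.1 = 0.704 × 0.6987 = 0.4919 d⁻¹.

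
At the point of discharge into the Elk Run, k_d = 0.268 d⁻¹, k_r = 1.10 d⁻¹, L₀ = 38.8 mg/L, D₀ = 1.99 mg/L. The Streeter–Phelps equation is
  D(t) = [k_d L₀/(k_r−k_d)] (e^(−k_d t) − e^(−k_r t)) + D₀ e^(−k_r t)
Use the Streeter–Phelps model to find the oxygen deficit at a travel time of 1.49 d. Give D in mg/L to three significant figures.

D ≈ 6.34 mg/L

k_d L₀/(k_r−k_d) = 0.268×38.8/(1.10−0.268) = 10.40/0.8320 = 12.50 mg/L.
e^(−k_d t) = e^(−0.268×1.490) = 0.6708; e^(−k_r t) = e^(−1.10×1.490) = 0.1942.
D = 12.50 × (0.6708 − 0.1942) + 1.99 × 0.1942 = 5.957 + 0.3864 = 6.343 mg/L.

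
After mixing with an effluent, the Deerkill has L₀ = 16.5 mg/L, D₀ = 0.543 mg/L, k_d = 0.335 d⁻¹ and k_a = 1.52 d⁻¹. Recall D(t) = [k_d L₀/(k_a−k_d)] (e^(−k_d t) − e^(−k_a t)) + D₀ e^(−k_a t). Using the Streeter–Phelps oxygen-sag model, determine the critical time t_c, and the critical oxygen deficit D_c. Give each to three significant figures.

t_c = [1/(k_a−k_d)] ln[(k_a/k_d)(1 − D₀(k_a−k_d)/(k_d L₀))]
= [1/(1.52−0.335)] ln[(1.52/0.335)(1 − 0.543×1.185/(0.335×16.5))]
= (1/1.185) ln[4.537 × 0.8836] = 0.8439 × ln(4.009) = 0.8439 × 1.389 = 1.172 d.
L(t_c) = L₀ e^(−k_d t_c) = 16.5 × 0.6753 = 11.14 mg/L, and at the critical point k_a D_c = k_d L, so D_c = (0.335/1.52) × 11.14 = 2.456 mg/L.

t_c ≈ 1.17 d; D_c ≈ 2.46 mg/L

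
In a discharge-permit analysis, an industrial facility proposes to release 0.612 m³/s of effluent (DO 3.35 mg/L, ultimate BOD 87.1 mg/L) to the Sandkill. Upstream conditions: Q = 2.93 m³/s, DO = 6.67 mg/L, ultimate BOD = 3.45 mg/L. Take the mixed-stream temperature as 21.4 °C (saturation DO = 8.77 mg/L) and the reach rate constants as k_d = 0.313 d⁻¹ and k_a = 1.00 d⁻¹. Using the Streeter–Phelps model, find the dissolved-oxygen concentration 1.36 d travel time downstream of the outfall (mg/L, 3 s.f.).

DO ≈ 4.85 mg/L

Mixed DO = (2.93×6.67 + 0.612×3.35)/(2.93+0.612) = 21.59/3.542 = 6.096 mg/L.
Mixed L₀ = (2.93×3.45 + 0.612×87.1)/(3.542) = 63.41/3.542 = 17.90 mg/L.
Initial deficit D₀ = C_s − DO₀ = 8.77 − 6.096 = 2.674 mg/L.
D(1.36) = [0.313×17.90/(1.00−0.313)](e^(−0.313×1.36) − e^(−1.00×1.36)) + 2.674 e^(−1.00×1.36)
= 8.157 × (0.6533 − 0.2567) + 2.674 × 0.2567 = 3.922 mg/L.
DO = 8.77 − 3.922 = 4.848 mg/L.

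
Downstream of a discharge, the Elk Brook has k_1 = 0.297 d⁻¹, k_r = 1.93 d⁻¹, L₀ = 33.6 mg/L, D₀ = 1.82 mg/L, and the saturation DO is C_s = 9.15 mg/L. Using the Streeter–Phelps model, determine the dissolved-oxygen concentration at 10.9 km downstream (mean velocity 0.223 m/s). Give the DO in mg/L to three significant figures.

Travel time t = x/v = 10.9 km / (0.223 m/s) = 10900 m / 0.223 m/s = 48880 s = 0.5657 d.
k_1 L₀/(k_r−k_1) = 0.297×33.6/(1.93−0.297) = 9.979/1.633 = 6.111 mg/L.
e^(−k_1 t) = e^(−0.297×0.5657) = 0.8453; e^(−k_r t) = e^(−1.93×0.5657) = 0.3356.
D = 6.111 × (0.8453 − 0.3356) + 1.82 × 0.3356 = 3.115 + 0.6108 = 3.726 mg/L.
DO = C_s − D = 9.15 − 3.726 = 5.424 mg/L.

DO ≈ 5.42 mg/L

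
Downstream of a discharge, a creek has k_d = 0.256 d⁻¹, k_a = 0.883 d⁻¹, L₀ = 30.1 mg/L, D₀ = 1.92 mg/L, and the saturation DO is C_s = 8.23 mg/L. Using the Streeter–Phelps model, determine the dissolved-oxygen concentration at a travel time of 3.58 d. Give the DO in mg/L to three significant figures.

k_d L₀/(k_a−k_d) = 0.256×30.1/(0.883−0.256) = 7.706/0.6270 = 12.29 mg/L.
e^(−k_d t) = e^(−0.256×3.580) = 0.3999; e^(−k_a t) = e^(−0.883×3.580) = 0.04238.
D = 12.29 × (0.3999 − 0.04238) + 1.92 × 0.04238 = 4.394 + 0.08136 = 4.475 mg/L.
DO = C_s − D = 8.23 − 4.475 = 3.755 mg/L.

DO ≈ 3.75 mg/L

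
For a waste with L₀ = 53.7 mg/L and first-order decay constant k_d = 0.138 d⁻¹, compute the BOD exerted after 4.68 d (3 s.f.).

y ≈ 25.5 mg/L

y_t = L₀(1 − e^(−k_d t)) = 53.7 × (1 − e^(−0.138×4.68))
= 53.7 × (1 − 0.5242) = 53.7 × 0.4758 = 25.55 mg/L.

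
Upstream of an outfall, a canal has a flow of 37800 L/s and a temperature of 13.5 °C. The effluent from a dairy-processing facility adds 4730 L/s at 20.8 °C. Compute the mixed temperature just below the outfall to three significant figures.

14.3 °C

Flow-weighted mixing: C = (Q_r C_r + Q_w C_w)/(Q_r + Q_w)
= (37800×13.5 + 4730×20.8)/(37800 + 4730) = 608700/42530 = 14.31 °C.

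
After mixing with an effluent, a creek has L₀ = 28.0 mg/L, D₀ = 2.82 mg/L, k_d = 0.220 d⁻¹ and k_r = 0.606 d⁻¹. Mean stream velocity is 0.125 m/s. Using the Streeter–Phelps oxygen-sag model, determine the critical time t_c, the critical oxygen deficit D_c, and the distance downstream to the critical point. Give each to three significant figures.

t_c ≈ 2.12 d; D_c ≈ 6.37 mg/L; x_c ≈ 22.9 km

t_c = [1/(k_r−k_d)] ln[(k_r/k_d)(1 − D₀(k_r−k_d)/(k_d L₀))]
= [1/(0.606−0.220)] ln[(0.606/0.220)(1 − 2.82×0.3860/(0.220×28.0))]
= (1/0.3860) ln[2.755 × 0.8233] = 2.591 × ln(2.268) = 2.591 × 0.8188 = 2.121 d.
L(t_c) = L₀ e^(−k_d t_c) = 28.0 × 0.6271 = 17.56 mg/L, and at the critical point k_r D_c = k_d L, so D_c = (0.220/0.606) × 17.56 = 6.374 mg/L.
x_c = v t_c = 0.125 m/s × 2.121 d × 86400 s/d = 22910 m ≈ 22.9 km.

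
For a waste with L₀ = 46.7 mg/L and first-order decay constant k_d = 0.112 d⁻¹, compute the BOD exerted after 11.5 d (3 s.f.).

y_t = L₀(1 − e^(−k_d t)) = 46.7 × (1 − e^(−0.112×11.5))
= 46.7 × (1 − 0.2758) = 46.7 × 0.7242 = 33.82 mg/L.

y ≈ 33.8 mg/L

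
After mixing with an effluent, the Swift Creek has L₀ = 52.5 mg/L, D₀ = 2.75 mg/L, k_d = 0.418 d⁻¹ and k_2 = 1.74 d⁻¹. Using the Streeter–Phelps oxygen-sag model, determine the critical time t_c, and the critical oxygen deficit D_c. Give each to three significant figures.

t_c ≈ 0.942 d; D_c ≈ 8.51 mg/L

With k_2/k_d = 4.163 and 1 − D₀(k_2−k_d)/(k_d L₀) = 0.8343,
t_c = ln(4.163 × 0.8343) / (1.74 − 0.418) = ln(3.473) / 1.322 = 1.245/1.322 = 0.9418 d.
D_c = (k_d/k_2) L₀ e^(−k_d t_c) = (0.418/1.74) × 52.5 × e^(−0.418×0.9418) = 0.2402 × 52.5 × 0.6746 = 8.508 mg/L.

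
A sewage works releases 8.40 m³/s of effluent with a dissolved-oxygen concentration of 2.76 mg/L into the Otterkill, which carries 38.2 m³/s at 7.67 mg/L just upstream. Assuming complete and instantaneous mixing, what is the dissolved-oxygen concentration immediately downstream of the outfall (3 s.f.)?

6.78 mg/L

Flow-weighted mixing: C = (Q_r C_r + Q_w C_w)/(Q_r + Q_w)
= (38.2×7.67 + 8.40×2.76)/(38.2 + 8.40) = 316.2/46.60 = 6.785 mg/L.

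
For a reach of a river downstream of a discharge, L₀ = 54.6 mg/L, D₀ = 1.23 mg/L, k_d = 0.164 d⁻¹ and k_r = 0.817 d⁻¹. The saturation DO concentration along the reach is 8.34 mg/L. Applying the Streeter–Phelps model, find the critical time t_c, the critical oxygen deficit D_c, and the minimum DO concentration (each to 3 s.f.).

With k_r/k_d = 4.982 and 1 − D₀(k_r−k_d)/(k_d L₀) = 0.9103,
t_c = ln(4.982 × 0.9103) / (0.817 − 0.164) = ln(4.535) / 0.6530 = 1.512/0.6530 = 2.315 d.
D_c = (k_d/k_r) L₀ e^(−k_d t_c) = (0.164/0.817) × 54.6 × e^(−0.164×2.315) = 0.2007 × 54.6 × 0.6841 = 7.498 mg/L.
Minimum DO = C_s − D_c = 8.34 − 7.498 = 0.8424 mg/L.

t_c ≈ 2.32 d; D_c ≈ 7.50 mg/L; min DO ≈ 0.842 mg/L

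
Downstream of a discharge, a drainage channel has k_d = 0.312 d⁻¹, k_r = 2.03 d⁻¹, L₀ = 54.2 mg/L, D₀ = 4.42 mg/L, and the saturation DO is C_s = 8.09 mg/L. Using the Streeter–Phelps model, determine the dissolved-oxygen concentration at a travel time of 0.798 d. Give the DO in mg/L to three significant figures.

k_d L₀/(k_r−k_d) = 0.312×54.2/(2.03−0.312) = 16.91/1.718 = 9.843 mg/L.
e^(−k_d t) = e^(−0.312×0.7980) = 0.7796; e^(−k_r t) = e^(−2.03×0.7980) = 0.1979.
D = 9.843 × (0.7796 − 0.1979) + 4.42 × 0.1979 = 5.726 + 0.8748 = 6.600 mg/L.
DO = C_s − D = 8.09 − 6.600 = 1.490 mg/L.

DO ≈ 1.49 mg/L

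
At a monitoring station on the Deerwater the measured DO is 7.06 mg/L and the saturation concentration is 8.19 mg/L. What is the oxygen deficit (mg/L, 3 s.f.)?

D = C_s − C = 8.19 − 7.06 = 1.13 mg/L.

D ≈ 1.13 mg/L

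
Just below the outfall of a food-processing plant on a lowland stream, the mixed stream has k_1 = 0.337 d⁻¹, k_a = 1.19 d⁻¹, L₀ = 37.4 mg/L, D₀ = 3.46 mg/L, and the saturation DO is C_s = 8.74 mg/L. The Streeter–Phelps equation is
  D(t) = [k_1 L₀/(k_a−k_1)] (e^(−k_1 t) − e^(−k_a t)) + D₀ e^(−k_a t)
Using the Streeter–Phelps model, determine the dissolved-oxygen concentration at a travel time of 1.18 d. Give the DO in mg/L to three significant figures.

DO ≈ 1.59 mg/L

k_1 L₀/(k_a−k_1) = 0.337×37.4/(1.19−0.337) = 12.60/0.8530 = 14.78 mg/L.
e^(−k_1 t) = e^(−0.337×1.180) = 0.6719; e^(−k_a t) = e^(−1.19×1.180) = 0.2456.
D = 14.78 × (0.6719 − 0.2456) + 3.46 × 0.2456 = 6.299 + 0.8496 = 7.149 mg/L.
DO = C_s − D = 8.74 − 7.149 = 1.591 mg/L.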